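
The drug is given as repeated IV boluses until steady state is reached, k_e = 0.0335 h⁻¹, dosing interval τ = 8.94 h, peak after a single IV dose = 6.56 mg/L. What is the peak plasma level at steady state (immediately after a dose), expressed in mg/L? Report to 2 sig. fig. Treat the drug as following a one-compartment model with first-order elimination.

25 mg/L

e^(−kτ) = e^(−0.03350 × 8.94) = 0.7412
Accumulation ratio R = 1 / (1 − e^(−kτ)) = 1 / (1 − 0.7412) = 3.864
Steady-state peak = C₀ × R = 6.56 × 3.864 = 25.35 mg/L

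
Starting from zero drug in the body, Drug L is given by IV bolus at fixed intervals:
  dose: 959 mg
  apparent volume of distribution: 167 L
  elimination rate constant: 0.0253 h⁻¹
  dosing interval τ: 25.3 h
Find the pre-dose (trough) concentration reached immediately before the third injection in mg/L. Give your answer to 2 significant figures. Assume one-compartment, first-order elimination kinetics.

C₀ per dose = Dose / Vd = 959 / 167 = 5.743 mg/L
Fraction remaining after one interval: r = e^(−kτ) = e^(−0.02530 × 25.3) = 0.5272
Before dose 3, 2 doses have been given (aged 1τ, 2τ).
C_trough = C₀ × (r + r²) = 5.743 × (0.5272 + 0.2779) = 4.624 mg/L

4.6 mg/L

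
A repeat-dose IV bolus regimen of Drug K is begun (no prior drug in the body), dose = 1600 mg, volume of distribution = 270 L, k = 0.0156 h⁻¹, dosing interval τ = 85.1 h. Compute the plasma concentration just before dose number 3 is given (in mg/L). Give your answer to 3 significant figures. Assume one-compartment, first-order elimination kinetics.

C₀ per dose = Dose / Vd = 1600 / 270 = 5.926 mg/L
Fraction remaining after one interval: r = e^(−kτ) = e^(−0.01560 × 85.1) = 0.2651
Before dose 3, 2 doses have been given (aged 1τ, 2τ).
C_trough = C₀ × (r + r²) = 5.926 × (0.2651 + 0.07028) = 1.987 mg/L

1.99 mg/L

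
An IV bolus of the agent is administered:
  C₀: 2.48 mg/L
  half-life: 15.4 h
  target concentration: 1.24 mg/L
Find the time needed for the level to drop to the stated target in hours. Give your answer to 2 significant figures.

15 h

k = ln2 / t½ = 0.693147 / 15.4 = 0.04501 h⁻¹
t = ln(C₀ / C) / k = ln(2.480 / 1.24) / 0.04501
  = ln(2.000) / 0.04501 = 0.6931 / 0.04501 = 15.40 h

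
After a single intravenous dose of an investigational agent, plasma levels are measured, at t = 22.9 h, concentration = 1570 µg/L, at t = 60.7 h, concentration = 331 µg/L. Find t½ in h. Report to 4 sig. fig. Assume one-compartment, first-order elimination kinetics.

k = ln(C₁/C₂) / (t₂ − t₁) = ln(1570/331) / (60.7 − 22.9)
  = 1.557 / 37.80 = 0.04119 h⁻¹
t½ = ln2 / k = 0.693147 / 0.04119 = 16.83 h

16.83 h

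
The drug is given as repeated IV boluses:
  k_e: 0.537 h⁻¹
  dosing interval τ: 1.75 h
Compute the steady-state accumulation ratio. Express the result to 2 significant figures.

e^(−kτ) = e^(−0.5370 × 1.75) = 0.3907
Accumulation ratio R = 1 / (1 − e^(−kτ)) = 1 / (1 − 0.3907) = 1.641

1.6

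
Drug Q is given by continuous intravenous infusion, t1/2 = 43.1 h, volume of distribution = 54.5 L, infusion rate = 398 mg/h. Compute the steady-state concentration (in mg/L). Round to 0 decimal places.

k = ln2 / t½ = 0.693147 / 43.1 = 0.01608 h⁻¹
CL = k × Vd = 0.01608 × 54.5 = 0.8764 L/h
At steady state Css = R₀ / CL = 398 / 0.8764 = 454.1 mg/L

454 mg/L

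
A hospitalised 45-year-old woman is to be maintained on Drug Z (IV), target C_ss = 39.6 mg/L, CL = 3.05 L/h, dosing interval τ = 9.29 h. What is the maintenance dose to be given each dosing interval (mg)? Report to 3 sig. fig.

1120 mg

At steady state, Dose/τ = Css × CL.
Dose = Css × CL × τ = 39.6 × 3.050 × 9.29 = 1122 mg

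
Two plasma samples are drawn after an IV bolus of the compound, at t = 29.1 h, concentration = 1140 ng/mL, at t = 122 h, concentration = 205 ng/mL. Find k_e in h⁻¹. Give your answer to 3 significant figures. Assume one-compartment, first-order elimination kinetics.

k = ln(C₁/C₂) / (t₂ − t₁) = ln(1140/205) / (122 − 29.1)
  = 1.716 / 92.90 = 0.01847 h⁻¹

0.0185 h⁻¹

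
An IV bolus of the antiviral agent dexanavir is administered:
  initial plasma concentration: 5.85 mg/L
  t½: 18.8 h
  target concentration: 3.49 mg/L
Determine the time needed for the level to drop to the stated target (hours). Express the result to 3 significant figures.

14.0 h

k = ln2 / t½ = 0.693147 / 18.8 = 0.03687 h⁻¹
t = ln(C₀ / C) / k = ln(5.850 / 3.49) / 0.03687
  = ln(1.676) / 0.03687 = 0.5164 / 0.03687 = 14.01 h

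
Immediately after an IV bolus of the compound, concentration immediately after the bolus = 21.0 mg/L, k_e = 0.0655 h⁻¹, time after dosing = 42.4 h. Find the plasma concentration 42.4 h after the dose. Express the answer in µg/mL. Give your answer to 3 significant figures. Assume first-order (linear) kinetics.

1.31 µg/mL

C = C₀ · e^(−k·t) = 21.00 × e^(−0.06550 × 42.4)
  = 21.00 × 0.06221 = 1.306 mg/L
(1.306 mg/L = 1.306 µg/mL)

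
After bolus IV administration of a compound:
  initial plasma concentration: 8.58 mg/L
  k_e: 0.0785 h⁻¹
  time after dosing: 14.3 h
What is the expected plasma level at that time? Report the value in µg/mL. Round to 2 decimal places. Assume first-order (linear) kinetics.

C = C₀ · e^(−k·t) = 8.580 × e^(−0.07850 × 14.3)
  = 8.580 × 0.3254 = 2.792 mg/L
(2.792 mg/L = 2.792 µg/mL)

2.79 µg/mL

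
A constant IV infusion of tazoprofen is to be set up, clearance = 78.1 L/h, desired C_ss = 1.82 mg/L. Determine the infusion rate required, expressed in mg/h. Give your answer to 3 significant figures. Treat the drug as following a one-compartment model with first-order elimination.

142 mg/h

At steady state, infusion rate R₀ = Css × CL = 1.82 × 78.10 = 142.1 mg/h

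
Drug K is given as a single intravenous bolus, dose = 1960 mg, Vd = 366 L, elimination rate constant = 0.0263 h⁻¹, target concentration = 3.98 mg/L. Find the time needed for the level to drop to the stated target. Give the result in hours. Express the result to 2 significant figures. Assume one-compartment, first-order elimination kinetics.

C₀ = Dose / Vd = 1960 / 366 = 5.355 mg/L
t = ln(C₀ / C) / k = ln(5.355 / 3.98) / 0.02630
  = ln(1.345) / 0.02630 = 0.2964 / 0.02630 = 11.27 h

11 h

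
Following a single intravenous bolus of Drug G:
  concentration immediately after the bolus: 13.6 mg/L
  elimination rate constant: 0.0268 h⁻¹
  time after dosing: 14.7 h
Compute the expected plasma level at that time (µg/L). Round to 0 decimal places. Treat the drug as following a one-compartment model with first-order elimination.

C = C₀ · e^(−k·t) = 13.60 × e^(−0.02680 × 14.7)
  = 13.60 × 0.6744 = 9.172 mg/L
Convert: 9.172 mg/L × 1000 = 9172 µg/L

9172 µg/L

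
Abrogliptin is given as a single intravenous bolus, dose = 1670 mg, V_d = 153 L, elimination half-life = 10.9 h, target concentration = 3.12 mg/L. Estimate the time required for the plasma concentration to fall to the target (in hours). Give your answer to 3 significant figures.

C₀ = Dose / Vd = 1670 / 153 = 10.92 mg/L
k = ln2 / t½ = 0.693147 / 10.9 = 0.06359 h⁻¹
t = ln(C₀ / C) / k = ln(10.92 / 3.12) / 0.06359
  = ln(3.500) / 0.06359 = 1.253 / 0.06359 = 19.70 h

19.7 h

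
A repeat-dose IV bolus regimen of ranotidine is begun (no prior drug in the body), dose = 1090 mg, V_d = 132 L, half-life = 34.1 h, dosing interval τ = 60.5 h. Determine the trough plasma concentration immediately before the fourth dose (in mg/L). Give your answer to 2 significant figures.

3.3 mg/L

C₀ per dose = Dose / Vd = 1090 / 132 = 8.258 mg/L
k = ln2 / t½ = 0.693147 / 34.1 = 0.02033 h⁻¹
Fraction remaining after one interval: r = e^(−kτ) = e^(−0.02033 × 60.5) = 0.2923
Before dose 4, 3 doses have been given (aged 1τ, 2τ, 3τ).
C_trough = C₀ × (r + r² + … + r^3) = C₀ × r(1−r^3)/(1−r)
        = 8.258 × 0.2923 × (1 − 0.02497) / (1 − 0.2923) = 3.326 mg/L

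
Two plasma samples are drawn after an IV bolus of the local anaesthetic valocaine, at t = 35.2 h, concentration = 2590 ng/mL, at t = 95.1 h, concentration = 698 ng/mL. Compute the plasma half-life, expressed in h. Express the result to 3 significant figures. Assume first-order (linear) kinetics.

k = ln(C₁/C₂) / (t₂ − t₁) = ln(2590/698) / (95.1 − 35.2)
  = 1.311 / 59.90 = 0.02189 h⁻¹
t½ = ln2 / k = 0.693147 / 0.02189 = 31.67 h

31.7 h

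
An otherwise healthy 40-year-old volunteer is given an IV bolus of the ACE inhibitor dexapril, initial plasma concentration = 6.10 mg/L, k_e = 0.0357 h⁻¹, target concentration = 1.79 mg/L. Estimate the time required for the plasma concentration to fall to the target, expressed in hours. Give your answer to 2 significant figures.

34 h

t = ln(C₀ / C) / k = ln(6.100 / 1.79) / 0.03570
  = ln(3.408) / 0.03570 = 1.226 / 0.03570 = 34.34 h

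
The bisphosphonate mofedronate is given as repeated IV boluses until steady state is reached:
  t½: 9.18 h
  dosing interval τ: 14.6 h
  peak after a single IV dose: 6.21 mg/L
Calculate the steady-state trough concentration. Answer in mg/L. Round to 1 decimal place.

3.1 mg/L

k = ln2 / t½ = 0.693147 / 9.18 = 0.07551 h⁻¹
e^(−kτ) = e^(−0.07551 × 14.6) = 0.3321
Accumulation ratio R = 1 / (1 − e^(−kτ)) = 1 / (1 − 0.3321) = 1.497
Steady-state trough = C₀ × R × e^(−kτ) = 6.21 × 1.497 × 0.3321 = 3.087 mg/L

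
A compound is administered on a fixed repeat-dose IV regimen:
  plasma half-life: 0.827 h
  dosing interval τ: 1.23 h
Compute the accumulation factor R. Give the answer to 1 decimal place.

k = ln2 / t½ = 0.693147 / 0.827 = 0.8381 h⁻¹
e^(−kτ) = e^(−0.8381 × 1.23) = 0.3567
Accumulation ratio R = 1 / (1 − e^(−kτ)) = 1 / (1 − 0.3567) = 1.554

1.6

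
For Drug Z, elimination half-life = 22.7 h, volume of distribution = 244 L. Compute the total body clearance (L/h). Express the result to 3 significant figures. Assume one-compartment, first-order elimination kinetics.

k = ln2 / t½ = 0.693147 / 22.7 = 0.03054 h⁻¹
CL = k × Vd = 0.03054 × 244 = 7.452 L/h

7.45 L/h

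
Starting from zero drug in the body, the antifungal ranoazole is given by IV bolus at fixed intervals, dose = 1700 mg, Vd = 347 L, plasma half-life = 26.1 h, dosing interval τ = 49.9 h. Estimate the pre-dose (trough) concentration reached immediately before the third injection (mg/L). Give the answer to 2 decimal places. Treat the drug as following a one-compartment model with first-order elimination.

C₀ per dose = Dose / Vd = 1700 / 347 = 4.899 mg/L
k = ln2 / t½ = 0.693147 / 26.1 = 0.02656 h⁻¹
Fraction remaining after one interval: r = e^(−kτ) = e^(−0.02656 × 49.9) = 0.2657
Before dose 3, 2 doses have been given (aged 1τ, 2τ).
C_trough = C₀ × (r + r²) = 4.899 × (0.2657 + 0.07060) = 1.648 mg/L

1.65 mg/L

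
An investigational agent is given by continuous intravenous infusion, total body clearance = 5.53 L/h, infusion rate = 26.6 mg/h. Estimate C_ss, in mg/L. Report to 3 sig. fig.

4.81 mg/L

At steady state Css = R₀ / CL = 26.6 / 5.530 = 4.810 mg/L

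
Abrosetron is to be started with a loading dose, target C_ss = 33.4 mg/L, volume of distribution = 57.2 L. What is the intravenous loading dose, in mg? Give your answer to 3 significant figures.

1910 mg

LD = Css × Vd = 33.4 × 57.2 = 1910 mg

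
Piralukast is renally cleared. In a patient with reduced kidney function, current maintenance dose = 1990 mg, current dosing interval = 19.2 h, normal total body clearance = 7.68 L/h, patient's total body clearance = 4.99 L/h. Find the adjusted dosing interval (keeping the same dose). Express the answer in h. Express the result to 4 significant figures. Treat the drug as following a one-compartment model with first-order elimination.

To keep the same average steady-state level, dosing rate must scale with clearance.
CL ratio = 4.99 / 7.68 = 0.6497
New interval (same dose) = 19.2 / 0.6497 = 29.55 h

29.55 h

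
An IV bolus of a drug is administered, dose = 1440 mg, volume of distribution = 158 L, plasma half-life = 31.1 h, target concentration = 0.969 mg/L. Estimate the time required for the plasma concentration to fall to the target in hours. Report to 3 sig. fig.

C₀ = Dose / Vd = 1440 / 158 = 9.114 mg/L
k = ln2 / t½ = 0.693147 / 31.1 = 0.02229 h⁻¹
t = ln(C₀ / C) / k = ln(9.114 / 0.969) / 0.02229
  = ln(9.406) / 0.02229 = 2.241 / 0.02229 = 100.5 h

101 h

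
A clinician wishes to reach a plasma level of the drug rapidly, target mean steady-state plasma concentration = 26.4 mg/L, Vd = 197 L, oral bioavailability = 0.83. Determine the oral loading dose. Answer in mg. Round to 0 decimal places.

6266 mg

LD = Css × Vd / F = 26.4 × 197 / 0.83 = 6266 mg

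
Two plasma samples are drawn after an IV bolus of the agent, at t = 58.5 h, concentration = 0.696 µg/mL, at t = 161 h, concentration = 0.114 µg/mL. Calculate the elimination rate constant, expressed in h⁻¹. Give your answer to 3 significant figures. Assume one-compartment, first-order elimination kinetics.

k = ln(C₁/C₂) / (t₂ − t₁) = ln(0.696/0.114) / (161 − 58.5)
  = 1.809 / 102.5 = 0.01765 h⁻¹

0.0177 h⁻¹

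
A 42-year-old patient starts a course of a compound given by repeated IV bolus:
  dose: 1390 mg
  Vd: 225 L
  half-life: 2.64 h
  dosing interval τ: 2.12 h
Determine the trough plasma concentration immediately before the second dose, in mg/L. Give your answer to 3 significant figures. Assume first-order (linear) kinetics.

3.54 mg/L

C₀ per dose = Dose / Vd = 1390 / 225 = 6.178 mg/L
k = ln2 / t½ = 0.693147 / 2.64 = 0.2626 h⁻¹
Fraction remaining after one interval: r = e^(−kτ) = e^(−0.2626 × 2.12) = 0.5731
Before dose 2, 1 dose has been given (aged 1τ).
C_trough = C₀ × r = 6.178 × 0.5731 = 3.541 mg/L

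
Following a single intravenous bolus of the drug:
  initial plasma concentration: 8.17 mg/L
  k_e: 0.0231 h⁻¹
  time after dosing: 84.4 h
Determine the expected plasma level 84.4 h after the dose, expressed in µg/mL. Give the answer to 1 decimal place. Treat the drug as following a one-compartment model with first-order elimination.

1.2 µg/mL

C = C₀ · e^(−k·t) = 8.170 × e^(−0.02310 × 84.4)
  = 8.170 × 0.1423 = 1.163 mg/L
(1.163 mg/L = 1.163 µg/mL)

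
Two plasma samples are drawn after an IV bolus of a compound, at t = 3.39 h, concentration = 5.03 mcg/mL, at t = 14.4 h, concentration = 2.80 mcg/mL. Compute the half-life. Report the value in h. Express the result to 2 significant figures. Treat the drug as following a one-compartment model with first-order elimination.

k = ln(C₁/C₂) / (t₂ − t₁) = ln(5.03/2.80) / (14.4 − 3.39)
  = 0.5858 / 11.01 = 0.05321 h⁻¹
t½ = ln2 / k = 0.693147 / 0.05321 = 13.03 h

13 h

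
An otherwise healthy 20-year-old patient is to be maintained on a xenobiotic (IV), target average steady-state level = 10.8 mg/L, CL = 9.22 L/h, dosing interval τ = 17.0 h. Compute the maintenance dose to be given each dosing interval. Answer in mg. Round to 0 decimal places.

1693 mg

At steady state, Dose/τ = Css × CL.
Dose = Css × CL × τ = 10.8 × 9.220 × 17.0 = 1693 mg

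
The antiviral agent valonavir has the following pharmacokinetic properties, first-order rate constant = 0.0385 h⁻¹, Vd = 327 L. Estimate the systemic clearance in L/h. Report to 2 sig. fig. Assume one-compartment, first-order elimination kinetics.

13 L/h

CL = k × Vd = 0.0385 × 327 = 12.59 L/h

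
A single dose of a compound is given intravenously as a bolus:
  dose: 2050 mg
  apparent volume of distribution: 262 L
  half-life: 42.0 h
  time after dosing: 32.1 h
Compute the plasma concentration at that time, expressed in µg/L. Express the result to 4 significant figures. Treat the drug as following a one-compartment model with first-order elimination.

C₀ = Dose / Vd = 2050 / 262 = 7.824 mg/L
k = ln2 / t½ = 0.693147 / 42.0 = 0.01650 h⁻¹
C = C₀ · e^(−k·t) = 7.824 × e^(−0.01650 × 32.1)
  = 7.824 × 0.5888 = 4.607 mg/L
Convert: 4.607 mg/L × 1000 = 4607 µg/L

4607 µg/L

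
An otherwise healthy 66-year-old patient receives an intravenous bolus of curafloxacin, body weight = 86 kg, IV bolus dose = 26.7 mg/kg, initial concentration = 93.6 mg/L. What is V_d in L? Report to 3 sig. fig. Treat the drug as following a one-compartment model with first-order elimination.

24.5 L

Dose = 26.7 × 86 = 2296 mg
Vd = Dose / C₀ = 2296 / 93.6 = 24.53 L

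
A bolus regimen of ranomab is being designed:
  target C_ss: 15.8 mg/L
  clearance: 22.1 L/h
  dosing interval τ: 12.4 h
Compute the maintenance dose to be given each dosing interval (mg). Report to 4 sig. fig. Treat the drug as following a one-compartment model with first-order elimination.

4330 mg

At steady state, Dose/τ = Css × CL.
Dose = Css × CL × τ = 15.8 × 22.10 × 12.4 = 4330 mg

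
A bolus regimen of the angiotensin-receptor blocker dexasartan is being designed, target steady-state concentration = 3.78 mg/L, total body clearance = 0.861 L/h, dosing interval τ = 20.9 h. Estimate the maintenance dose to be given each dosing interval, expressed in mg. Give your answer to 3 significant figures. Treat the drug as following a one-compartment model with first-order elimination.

At steady state, Dose/τ = Css × CL.
Dose = Css × CL × τ = 3.78 × 0.8610 × 20.9 = 68.02 mg

68.0 mg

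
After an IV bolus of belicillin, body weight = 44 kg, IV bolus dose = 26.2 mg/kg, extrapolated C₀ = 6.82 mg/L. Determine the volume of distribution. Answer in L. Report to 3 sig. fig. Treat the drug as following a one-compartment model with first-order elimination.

Dose = 26.2 × 44 = 1153 mg
Vd = Dose / C₀ = 1153 / 6.82 = 169.1 L

169 L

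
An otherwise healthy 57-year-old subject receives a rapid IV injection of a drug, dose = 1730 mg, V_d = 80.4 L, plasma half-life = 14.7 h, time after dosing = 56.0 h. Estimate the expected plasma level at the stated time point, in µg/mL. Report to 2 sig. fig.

C₀ = Dose / Vd = 1730 / 80.4 = 21.52 mg/L
k = ln2 / t½ = 0.693147 / 14.7 = 0.04715 h⁻¹
C = C₀ · e^(−k·t) = 21.52 × e^(−0.04715 × 56.0)
  = 21.52 × 0.07133 = 1.535 mg/L
(1.535 mg/L = 1.535 µg/mL)

1.5 µg/mL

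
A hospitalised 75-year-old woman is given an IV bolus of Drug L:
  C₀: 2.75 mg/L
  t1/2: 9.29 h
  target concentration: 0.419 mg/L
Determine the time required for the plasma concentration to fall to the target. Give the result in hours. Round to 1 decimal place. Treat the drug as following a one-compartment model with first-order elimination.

25.2 h

k = ln2 / t½ = 0.693147 / 9.29 = 0.07461 h⁻¹
t = ln(C₀ / C) / k = ln(2.750 / 0.419) / 0.07461
  = ln(6.563) / 0.07461 = 1.881 / 0.07461 = 25.21 h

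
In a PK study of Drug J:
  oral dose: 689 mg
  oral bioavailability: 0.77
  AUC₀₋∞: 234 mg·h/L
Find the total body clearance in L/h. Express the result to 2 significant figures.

2.3 L/h

CL = F·Dose / AUC = 0.77 × 689 / 234 = 2.267 L/h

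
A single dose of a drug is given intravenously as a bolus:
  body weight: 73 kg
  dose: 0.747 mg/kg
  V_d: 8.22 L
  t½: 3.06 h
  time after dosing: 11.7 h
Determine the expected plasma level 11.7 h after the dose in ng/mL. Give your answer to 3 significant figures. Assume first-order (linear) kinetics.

Total dose = 0.747 × 73 = 54.53 mg
C₀ = Dose / Vd = 54.53 / 8.22 = 6.634 mg/L
k = ln2 / t½ = 0.693147 / 3.06 = 0.2265 h⁻¹
C = C₀ · e^(−k·t) = 6.634 × e^(−0.2265 × 11.7)
  = 6.634 × 0.07065 = 0.4687 mg/L
Convert: 0.4687 mg/L × 1000 = 468.7 ng/mL

469 ng/mL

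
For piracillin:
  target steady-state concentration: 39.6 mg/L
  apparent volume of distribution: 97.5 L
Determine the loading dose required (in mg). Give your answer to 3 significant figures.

3860 mg

LD = Css × Vd = 39.6 × 97.5 = 3861 mg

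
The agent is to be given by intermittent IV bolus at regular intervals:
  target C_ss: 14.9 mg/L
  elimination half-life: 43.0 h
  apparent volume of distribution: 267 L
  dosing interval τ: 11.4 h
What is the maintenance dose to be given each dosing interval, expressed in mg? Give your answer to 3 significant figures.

731 mg

k = ln2 / t½ = 0.693147 / 43.0 = 0.01612 h⁻¹
CL = k × Vd = 0.01612 × 267 = 4.304 L/h
At steady state, Dose/τ = Css × CL.
Dose = Css × CL × τ = 14.9 × 4.304 × 11.4 = 731.1 mg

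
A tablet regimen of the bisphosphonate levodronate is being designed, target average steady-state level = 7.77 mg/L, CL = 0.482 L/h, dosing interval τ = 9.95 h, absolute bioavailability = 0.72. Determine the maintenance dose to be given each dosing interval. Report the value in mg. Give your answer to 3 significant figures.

At steady state, F × (Dose/τ) = Css × CL.
Dose = Css × CL × τ / F = 7.77 × 0.4820 × 9.95 / 0.72 = 51.76 mg

51.8 mg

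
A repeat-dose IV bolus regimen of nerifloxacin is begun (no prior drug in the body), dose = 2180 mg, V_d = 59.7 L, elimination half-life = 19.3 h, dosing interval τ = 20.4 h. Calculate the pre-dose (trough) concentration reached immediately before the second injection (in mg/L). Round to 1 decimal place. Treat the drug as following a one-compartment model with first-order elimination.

17.6 mg/L

C₀ per dose = Dose / Vd = 2180 / 59.7 = 36.52 mg/L
k = ln2 / t½ = 0.693147 / 19.3 = 0.03591 h⁻¹
Fraction remaining after one interval: r = e^(−kτ) = e^(−0.03591 × 20.4) = 0.4807
Before dose 2, 1 dose has been given (aged 1τ).
C_trough = C₀ × r = 36.52 × 0.4807 = 17.56 mg/L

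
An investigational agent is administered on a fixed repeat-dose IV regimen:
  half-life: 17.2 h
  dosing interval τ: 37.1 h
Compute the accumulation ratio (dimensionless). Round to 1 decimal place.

1.3

k = ln2 / t½ = 0.693147 / 17.2 = 0.04030 h⁻¹
e^(−kτ) = e^(−0.04030 × 37.1) = 0.2242
Accumulation ratio R = 1 / (1 − e^(−kτ)) = 1 / (1 − 0.2242) = 1.289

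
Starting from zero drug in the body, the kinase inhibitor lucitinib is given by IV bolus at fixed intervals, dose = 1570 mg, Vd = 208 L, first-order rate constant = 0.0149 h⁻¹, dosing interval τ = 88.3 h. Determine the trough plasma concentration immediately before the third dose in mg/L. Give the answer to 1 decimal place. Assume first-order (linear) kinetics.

C₀ per dose = Dose / Vd = 1570 / 208 = 7.548 mg/L
Fraction remaining after one interval: r = e^(−kτ) = e^(−0.01490 × 88.3) = 0.2683
Before dose 3, 2 doses have been given (aged 1τ, 2τ).
C_trough = C₀ × (r + r²) = 7.548 × (0.2683 + 0.07198) = 2.568 mg/L

2.6 mg/L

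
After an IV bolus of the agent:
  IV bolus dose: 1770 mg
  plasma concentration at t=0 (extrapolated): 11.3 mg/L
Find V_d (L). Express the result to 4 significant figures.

Vd = Dose / C₀ = 1770 / 11.3 = 156.6 L

156.6 L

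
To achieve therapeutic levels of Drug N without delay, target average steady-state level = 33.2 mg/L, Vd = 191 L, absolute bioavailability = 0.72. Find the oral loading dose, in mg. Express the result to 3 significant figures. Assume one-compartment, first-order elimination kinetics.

8810 mg

LD = Css × Vd / F = 33.2 × 191 / 0.72 = 8807 mg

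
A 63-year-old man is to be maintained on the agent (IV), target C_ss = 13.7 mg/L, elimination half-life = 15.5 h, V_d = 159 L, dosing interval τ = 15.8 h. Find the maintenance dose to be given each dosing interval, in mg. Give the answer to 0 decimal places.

1539 mg

k = ln2 / t½ = 0.693147 / 15.5 = 0.04472 h⁻¹
CL = k × Vd = 0.04472 × 159 = 7.110 L/h
At steady state, Dose/τ = Css × CL.
Dose = Css × CL × τ = 13.7 × 7.110 × 15.8 = 1539 mg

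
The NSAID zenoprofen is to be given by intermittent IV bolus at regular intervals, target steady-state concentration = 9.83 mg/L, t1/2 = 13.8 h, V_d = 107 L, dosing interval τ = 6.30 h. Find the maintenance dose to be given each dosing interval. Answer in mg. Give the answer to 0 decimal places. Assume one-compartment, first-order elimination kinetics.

333 mg

k = ln2 / t½ = 0.693147 / 13.8 = 0.05023 h⁻¹
CL = k × Vd = 0.05023 × 107 = 5.375 L/h
At steady state, Dose/τ = Css × CL.
Dose = Css × CL × τ = 9.83 × 5.375 × 6.30 = 332.9 mg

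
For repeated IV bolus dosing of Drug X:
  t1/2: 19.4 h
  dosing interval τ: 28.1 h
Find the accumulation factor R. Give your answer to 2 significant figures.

k = ln2 / t½ = 0.693147 / 19.4 = 0.03573 h⁻¹
e^(−kτ) = e^(−0.03573 × 28.1) = 0.3664
Accumulation ratio R = 1 / (1 − e^(−kτ)) = 1 / (1 − 0.3664) = 1.578

1.6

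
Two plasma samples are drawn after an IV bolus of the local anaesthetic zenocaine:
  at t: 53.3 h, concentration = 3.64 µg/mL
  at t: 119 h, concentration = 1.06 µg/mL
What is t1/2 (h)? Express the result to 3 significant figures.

k = ln(C₁/C₂) / (t₂ − t₁) = ln(3.64/1.06) / (119 − 53.3)
  = 1.234 / 65.70 = 0.01878 h⁻¹
t½ = ln2 / k = 0.693147 / 0.01878 = 36.91 h

36.9 h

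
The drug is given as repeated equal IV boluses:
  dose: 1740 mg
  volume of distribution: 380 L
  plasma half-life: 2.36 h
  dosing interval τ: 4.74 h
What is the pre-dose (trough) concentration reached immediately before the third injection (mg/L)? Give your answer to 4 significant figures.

1.421 mg/L

C₀ per dose = Dose / Vd = 1740 / 380 = 4.579 mg/L
k = ln2 / t½ = 0.693147 / 2.36 = 0.2937 h⁻¹
Fraction remaining after one interval: r = e^(−kτ) = e^(−0.2937 × 4.74) = 0.2485
Before dose 3, 2 doses have been given (aged 1τ, 2τ).
C_trough = C₀ × (r + r²) = 4.579 × (0.2485 + 0.06175) = 1.421 mg/L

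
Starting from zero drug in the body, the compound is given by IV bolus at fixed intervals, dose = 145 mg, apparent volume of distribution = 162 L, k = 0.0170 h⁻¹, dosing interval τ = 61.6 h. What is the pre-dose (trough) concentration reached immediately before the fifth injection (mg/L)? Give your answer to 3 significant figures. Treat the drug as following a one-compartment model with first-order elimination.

0.477 mg/L

C₀ per dose = Dose / Vd = 145 / 162 = 0.8951 mg/L
Fraction remaining after one interval: r = e^(−kτ) = e^(−0.01700 × 61.6) = 0.3509
Before dose 5, 4 doses have been given (aged 1τ, 2τ, 3τ, 4τ).
C_trough = C₀ × (r + r² + … + r^4) = C₀ × r(1−r^4)/(1−r)
        = 0.8951 × 0.3509 × (1 − 0.01516) / (1 − 0.3509) = 0.4766 mg/L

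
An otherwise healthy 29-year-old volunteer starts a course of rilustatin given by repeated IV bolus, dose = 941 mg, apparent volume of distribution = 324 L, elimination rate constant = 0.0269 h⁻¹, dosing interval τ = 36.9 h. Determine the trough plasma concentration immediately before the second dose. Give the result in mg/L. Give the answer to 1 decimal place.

C₀ per dose = Dose / Vd = 941 / 324 = 2.904 mg/L
Fraction remaining after one interval: r = e^(−kτ) = e^(−0.02690 × 36.9) = 0.3706
Before dose 2, 1 dose has been given (aged 1τ).
C_trough = C₀ × r = 2.904 × 0.3706 = 1.076 mg/L

1.1 mg/L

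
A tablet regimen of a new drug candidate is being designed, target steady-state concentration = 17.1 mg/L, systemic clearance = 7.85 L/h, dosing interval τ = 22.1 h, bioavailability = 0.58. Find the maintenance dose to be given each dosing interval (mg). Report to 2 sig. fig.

At steady state, F × (Dose/τ) = Css × CL.
Dose = Css × CL × τ / F = 17.1 × 7.850 × 22.1 / 0.58 = 5115 mg

5100 mg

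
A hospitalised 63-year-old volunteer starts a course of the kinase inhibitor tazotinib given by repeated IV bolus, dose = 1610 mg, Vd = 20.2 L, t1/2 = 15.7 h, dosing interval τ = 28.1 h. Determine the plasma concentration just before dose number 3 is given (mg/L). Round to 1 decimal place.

29.7 mg/L

C₀ per dose = Dose / Vd = 1610 / 20.2 = 79.70 mg/L
k = ln2 / t½ = 0.693147 / 15.7 = 0.04415 h⁻¹
Fraction remaining after one interval: r = e^(−kτ) = e^(−0.04415 × 28.1) = 0.2892
Before dose 3, 2 doses have been given (aged 1τ, 2τ).
C_trough = C₀ × (r + r²) = 79.70 × (0.2892 + 0.08364) = 29.72 mg/L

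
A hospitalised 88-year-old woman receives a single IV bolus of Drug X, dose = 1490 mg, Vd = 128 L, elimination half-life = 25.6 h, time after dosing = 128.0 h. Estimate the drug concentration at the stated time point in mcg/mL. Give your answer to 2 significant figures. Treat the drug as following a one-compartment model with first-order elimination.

0.36 mcg/mL

C₀ = Dose / Vd = 1490 / 128 = 11.64 mg/L
k = ln2 / t½ = 0.693147 / 25.6 = 0.02708 h⁻¹
t / t½ = 128.0 / 25.6 = 5 half-lives
C = C₀ × (1/2)^5 = 11.64 × 0.03125 = 0.3638 mg/L
(0.3638 mg/L = 0.3638 mcg/mL)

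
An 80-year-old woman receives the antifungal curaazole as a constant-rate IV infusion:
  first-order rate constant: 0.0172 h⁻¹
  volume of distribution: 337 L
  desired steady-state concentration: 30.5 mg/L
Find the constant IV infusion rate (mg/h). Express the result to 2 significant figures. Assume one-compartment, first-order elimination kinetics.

180 mg/h

CL = k × Vd = 0.01720 × 337 = 5.796 L/h
At steady state, infusion rate R₀ = Css × CL = 30.5 × 5.796 = 176.8 mg/h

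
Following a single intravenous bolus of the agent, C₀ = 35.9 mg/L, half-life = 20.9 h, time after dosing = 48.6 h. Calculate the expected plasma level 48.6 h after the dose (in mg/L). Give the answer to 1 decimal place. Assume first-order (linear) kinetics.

k = ln2 / t½ = 0.693147 / 20.9 = 0.03316 h⁻¹
C = C₀ · e^(−k·t) = 35.90 × e^(−0.03316 × 48.6)
  = 35.90 × 0.1996 = 7.166 mg/L

7.2 mg/L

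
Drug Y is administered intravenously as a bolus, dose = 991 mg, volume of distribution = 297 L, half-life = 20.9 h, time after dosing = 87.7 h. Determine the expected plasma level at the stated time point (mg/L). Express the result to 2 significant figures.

0.18 mg/L

C₀ = Dose / Vd = 991.0 / 297 = 3.337 mg/L
k = ln2 / t½ = 0.693147 / 20.9 = 0.03316 h⁻¹
C = C₀ · e^(−k·t) = 3.337 × e^(−0.03316 × 87.7)
  = 3.337 × 0.05458 = 0.1821 mg/L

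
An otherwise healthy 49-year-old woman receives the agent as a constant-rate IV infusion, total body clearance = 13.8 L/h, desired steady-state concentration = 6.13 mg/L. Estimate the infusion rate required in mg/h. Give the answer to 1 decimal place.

84.6 mg/h

At steady state, infusion rate R₀ = Css × CL = 6.13 × 13.80 = 84.59 mg/h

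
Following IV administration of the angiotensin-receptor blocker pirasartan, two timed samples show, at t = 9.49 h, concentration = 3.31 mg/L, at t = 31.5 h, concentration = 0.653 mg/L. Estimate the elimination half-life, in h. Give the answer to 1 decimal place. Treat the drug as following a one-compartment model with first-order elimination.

k = ln(C₁/C₂) / (t₂ − t₁) = ln(3.31/0.653) / (31.5 − 9.49)
  = 1.623 / 22.01 = 0.07374 h⁻¹
t½ = ln2 / k = 0.693147 / 0.07374 = 9.400 h

9.4 h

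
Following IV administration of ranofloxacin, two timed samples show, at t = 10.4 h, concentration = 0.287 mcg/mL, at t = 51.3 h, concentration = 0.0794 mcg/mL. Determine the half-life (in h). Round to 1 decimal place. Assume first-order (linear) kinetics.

k = ln(C₁/C₂) / (t₂ − t₁) = ln(0.287/0.0794) / (51.3 − 10.4)
  = 1.285 / 40.90 = 0.03142 h⁻¹
t½ = ln2 / k = 0.693147 / 0.03142 = 22.06 h

22.1 h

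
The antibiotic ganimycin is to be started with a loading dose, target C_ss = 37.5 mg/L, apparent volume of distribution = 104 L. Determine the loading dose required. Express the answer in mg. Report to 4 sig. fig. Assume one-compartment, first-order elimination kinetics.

LD = Css × Vd = 37.5 × 104 = 3900 mg

3900 mg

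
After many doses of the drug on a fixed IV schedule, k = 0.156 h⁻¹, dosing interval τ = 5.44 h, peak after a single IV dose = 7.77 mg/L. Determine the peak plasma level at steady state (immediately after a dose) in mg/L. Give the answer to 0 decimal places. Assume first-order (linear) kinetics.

14 mg/L

e^(−kτ) = e^(−0.1560 × 5.44) = 0.4280
Accumulation ratio R = 1 / (1 − e^(−kτ)) = 1 / (1 − 0.4280) = 1.748
Steady-state peak = C₀ × R = 7.77 × 1.748 = 13.58 mg/L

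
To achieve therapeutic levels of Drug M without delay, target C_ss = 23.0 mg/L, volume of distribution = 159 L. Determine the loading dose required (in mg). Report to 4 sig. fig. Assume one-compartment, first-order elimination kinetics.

LD = Css × Vd = 23.0 × 159 = 3657 mg

3657 mg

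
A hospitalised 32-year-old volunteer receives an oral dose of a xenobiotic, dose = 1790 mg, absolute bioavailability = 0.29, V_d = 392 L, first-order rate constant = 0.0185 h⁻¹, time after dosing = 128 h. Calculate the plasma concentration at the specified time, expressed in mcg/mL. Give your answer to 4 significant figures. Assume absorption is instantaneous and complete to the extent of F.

Amount reaching circulation = F × Dose = 0.29 × 1790 = 519.1 mg
C₀ = F·Dose / Vd = 519.1 / 392 = 1.324 mg/L
C = C₀ · e^(−k·t) = 1.324 × e^(−0.01850 × 128)
  = 1.324 × 0.09367 = 0.1240 mg/L
(0.1240 mg/L = 0.1240 mcg/mL)

0.1240 mcg/mL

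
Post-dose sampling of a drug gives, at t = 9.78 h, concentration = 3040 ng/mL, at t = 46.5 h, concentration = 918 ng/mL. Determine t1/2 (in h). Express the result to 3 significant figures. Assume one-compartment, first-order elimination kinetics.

k = ln(C₁/C₂) / (t₂ − t₁) = ln(3040/918) / (46.5 − 9.78)
  = 1.197 / 36.72 = 0.03260 h⁻¹
t½ = ln2 / k = 0.693147 / 0.03260 = 21.26 h

21.3 h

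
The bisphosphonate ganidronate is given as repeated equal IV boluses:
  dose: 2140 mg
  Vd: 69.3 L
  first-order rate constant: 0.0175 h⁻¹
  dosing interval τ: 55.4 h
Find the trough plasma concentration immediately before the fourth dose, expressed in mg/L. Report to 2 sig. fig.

18 mg/L

C₀ per dose = Dose / Vd = 2140 / 69.3 = 30.88 mg/L
Fraction remaining after one interval: r = e^(−kτ) = e^(−0.01750 × 55.4) = 0.3793
Before dose 4, 3 doses have been given (aged 1τ, 2τ, 3τ).
C_trough = C₀ × (r + r² + … + r^3) = C₀ × r(1−r^3)/(1−r)
        = 30.88 × 0.3793 × (1 − 0.05457) / (1 − 0.3793) = 17.84 mg/L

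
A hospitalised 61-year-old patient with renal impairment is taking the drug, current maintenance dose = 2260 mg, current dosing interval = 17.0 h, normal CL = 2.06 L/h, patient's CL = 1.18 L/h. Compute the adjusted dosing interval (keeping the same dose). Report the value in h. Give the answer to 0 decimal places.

To keep the same average steady-state level, dosing rate must scale with clearance.
CL ratio = 1.18 / 2.06 = 0.5728
New interval (same dose) = 17.0 / 0.5728 = 29.68 h

30 h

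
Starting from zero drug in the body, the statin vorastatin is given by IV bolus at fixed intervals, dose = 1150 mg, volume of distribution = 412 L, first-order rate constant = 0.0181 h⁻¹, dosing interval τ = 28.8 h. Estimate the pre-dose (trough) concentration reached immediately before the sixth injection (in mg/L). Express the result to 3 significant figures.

C₀ per dose = Dose / Vd = 1150 / 412 = 2.791 mg/L
Fraction remaining after one interval: r = e^(−kτ) = e^(−0.01810 × 28.8) = 0.5938
Before dose 6, 5 doses have been given (aged 1τ, 2τ, 3τ, 4τ, 5τ).
C_trough = C₀ × (r + r² + … + r^5) = C₀ × r(1−r^5)/(1−r)
        = 2.791 × 0.5938 × (1 − 0.07382) / (1 − 0.5938) = 3.779 mg/L

3.78 mg/L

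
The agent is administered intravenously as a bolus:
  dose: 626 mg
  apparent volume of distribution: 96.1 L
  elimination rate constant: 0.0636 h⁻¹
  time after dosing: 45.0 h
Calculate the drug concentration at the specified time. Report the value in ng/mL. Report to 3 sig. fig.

372 ng/mL

C₀ = Dose / Vd = 626.0 / 96.1 = 6.514 mg/L
C = C₀ · e^(−k·t) = 6.514 × e^(−0.06360 × 45.0)
  = 6.514 × 0.05715 = 0.3723 mg/L
Convert: 0.3723 mg/L × 1000 = 372.3 ng/mL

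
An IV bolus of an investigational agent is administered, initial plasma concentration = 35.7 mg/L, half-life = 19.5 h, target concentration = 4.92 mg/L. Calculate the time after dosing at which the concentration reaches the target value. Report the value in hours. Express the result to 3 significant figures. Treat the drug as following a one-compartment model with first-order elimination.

k = ln2 / t½ = 0.693147 / 19.5 = 0.03555 h⁻¹
t = ln(C₀ / C) / k = ln(35.70 / 4.92) / 0.03555
  = ln(7.256) / 0.03555 = 1.982 / 0.03555 = 55.75 h

55.8 h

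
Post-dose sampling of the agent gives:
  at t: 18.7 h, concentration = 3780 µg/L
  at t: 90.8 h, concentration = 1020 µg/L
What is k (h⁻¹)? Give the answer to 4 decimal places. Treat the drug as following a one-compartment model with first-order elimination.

k = ln(C₁/C₂) / (t₂ − t₁) = ln(3780/1020) / (90.8 − 18.7)
  = 1.310 / 72.10 = 0.01817 h⁻¹

0.0182 h⁻¹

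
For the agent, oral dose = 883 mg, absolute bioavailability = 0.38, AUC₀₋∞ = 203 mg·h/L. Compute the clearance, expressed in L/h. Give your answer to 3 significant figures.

1.65 L/h

CL = F·Dose / AUC = 0.38 × 883 / 203 = 1.653 L/h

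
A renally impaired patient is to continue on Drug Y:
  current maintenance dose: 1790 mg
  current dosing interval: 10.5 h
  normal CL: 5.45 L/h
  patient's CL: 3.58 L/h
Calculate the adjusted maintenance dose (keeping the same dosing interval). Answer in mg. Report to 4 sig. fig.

1176 mg

To keep the same average steady-state level, dosing rate must scale with clearance.
CL ratio = 3.58 / 5.45 = 0.6569
New dose (same interval) = 1790 × 0.6569 = 1176 mg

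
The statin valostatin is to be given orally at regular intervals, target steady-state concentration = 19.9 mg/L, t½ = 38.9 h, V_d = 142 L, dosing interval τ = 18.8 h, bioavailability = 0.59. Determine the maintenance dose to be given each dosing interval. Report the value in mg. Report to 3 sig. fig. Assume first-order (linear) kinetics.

k = ln2 / t½ = 0.693147 / 38.9 = 0.01782 h⁻¹
CL = k × Vd = 0.01782 × 142 = 2.530 L/h
At steady state, F × (Dose/τ) = Css × CL.
Dose = Css × CL × τ / F = 19.9 × 2.530 × 18.8 / 0.59 = 1604 mg

1600 mg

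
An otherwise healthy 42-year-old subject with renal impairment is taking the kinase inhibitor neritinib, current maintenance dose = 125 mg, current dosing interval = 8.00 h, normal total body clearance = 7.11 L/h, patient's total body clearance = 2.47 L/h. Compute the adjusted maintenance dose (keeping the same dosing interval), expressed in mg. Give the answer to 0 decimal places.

43 mg

To keep the same average steady-state level, dosing rate must scale with clearance.
CL ratio = 2.47 / 7.11 = 0.3474
New dose (same interval) = 125 × 0.3474 = 43.43 mg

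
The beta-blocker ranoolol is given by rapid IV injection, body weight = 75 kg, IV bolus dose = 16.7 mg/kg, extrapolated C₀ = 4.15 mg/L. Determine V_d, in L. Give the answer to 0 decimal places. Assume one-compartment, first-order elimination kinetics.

Dose = 16.7 × 75 = 1253 mg
Vd = Dose / C₀ = 1253 / 4.15 = 301.9 L

302 L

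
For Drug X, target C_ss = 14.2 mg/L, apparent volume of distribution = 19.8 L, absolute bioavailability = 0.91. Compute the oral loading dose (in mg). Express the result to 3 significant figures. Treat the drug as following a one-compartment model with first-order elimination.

309 mg

LD = Css × Vd / F = 14.2 × 19.8 / 0.91 = 309.0 mg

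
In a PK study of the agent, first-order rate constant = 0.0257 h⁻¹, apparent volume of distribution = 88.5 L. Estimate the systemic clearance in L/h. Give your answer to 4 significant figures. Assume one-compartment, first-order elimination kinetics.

CL = k × Vd = 0.0257 × 88.5 = 2.274 L/h

2.274 L/h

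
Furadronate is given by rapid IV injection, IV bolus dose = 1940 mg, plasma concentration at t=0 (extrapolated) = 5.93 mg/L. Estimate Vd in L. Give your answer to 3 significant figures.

Vd = Dose / C₀ = 1940 / 5.93 = 327.2 L

327 L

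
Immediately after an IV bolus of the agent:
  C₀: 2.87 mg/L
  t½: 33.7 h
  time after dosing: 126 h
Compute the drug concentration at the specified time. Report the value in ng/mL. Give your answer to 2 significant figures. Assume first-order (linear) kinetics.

k = ln2 / t½ = 0.693147 / 33.7 = 0.02057 h⁻¹
C = C₀ · e^(−k·t) = 2.870 × e^(−0.02057 × 126)
  = 2.870 × 0.07488 = 0.2149 mg/L
Convert: 0.2149 mg/L × 1000 = 214.9 ng/mL

210 ng/mL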